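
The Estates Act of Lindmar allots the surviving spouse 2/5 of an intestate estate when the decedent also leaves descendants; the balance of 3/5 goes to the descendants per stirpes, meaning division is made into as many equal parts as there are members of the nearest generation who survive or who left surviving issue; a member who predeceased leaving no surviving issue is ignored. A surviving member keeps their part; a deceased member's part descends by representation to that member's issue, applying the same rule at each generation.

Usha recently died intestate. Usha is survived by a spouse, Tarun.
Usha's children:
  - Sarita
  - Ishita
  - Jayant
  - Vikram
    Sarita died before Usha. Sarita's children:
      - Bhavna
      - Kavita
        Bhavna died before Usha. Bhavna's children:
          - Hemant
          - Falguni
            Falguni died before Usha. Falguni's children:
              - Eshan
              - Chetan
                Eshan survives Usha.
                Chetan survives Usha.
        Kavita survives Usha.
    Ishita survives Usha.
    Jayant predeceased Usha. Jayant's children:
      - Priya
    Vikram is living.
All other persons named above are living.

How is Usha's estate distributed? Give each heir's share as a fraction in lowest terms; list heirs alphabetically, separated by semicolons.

Tarun, as surviving spouse, takes 2/5.
The remaining 3/5 passes to Usha's descendants per stirpes.
The 3/5 is divided into 4 equal shares of 3/20 among Sarita, Ishita, Jayant, Vikram.
Sarita predeceased; the 3/20 allotted to Sarita's branch passes to Sarita's issue by representation.
The 3/20 is divided into 2 equal shares of 3/40 among Bhavna, Kavita.
Bhavna predeceased; the 3/40 allotted to Bhavna's branch passes to Bhavna's issue by representation.
The 3/40 is divided into 2 equal shares of 3/80 among Hemant, Falguni.
Hemant is living and takes 3/80.
Falguni predeceased; the 3/80 allotted to Falguni's branch passes to Falguni's issue by representation.
The 3/80 is divided into 2 equal shares of 3/160 among Eshan, Chetan.
Eshan is living and takes 3/160.
Chetan is living and takes 3/160.
Kavita is living and takes 3/40.
Ishita is living and takes 3/20.
Jayant predeceased; the 3/20 allotted to Jayant's branch passes to Jayant's issue by representation.
Priya is the sole taker at this level and receives the full 3/20.
Vikram is living and takes 3/20.

Chetan 3/160; Eshan 3/160; Hemant 3/80; Ishita 3/20; Kavita 3/40; Priya 3/20; Tarun 2/5; Vikram 3/20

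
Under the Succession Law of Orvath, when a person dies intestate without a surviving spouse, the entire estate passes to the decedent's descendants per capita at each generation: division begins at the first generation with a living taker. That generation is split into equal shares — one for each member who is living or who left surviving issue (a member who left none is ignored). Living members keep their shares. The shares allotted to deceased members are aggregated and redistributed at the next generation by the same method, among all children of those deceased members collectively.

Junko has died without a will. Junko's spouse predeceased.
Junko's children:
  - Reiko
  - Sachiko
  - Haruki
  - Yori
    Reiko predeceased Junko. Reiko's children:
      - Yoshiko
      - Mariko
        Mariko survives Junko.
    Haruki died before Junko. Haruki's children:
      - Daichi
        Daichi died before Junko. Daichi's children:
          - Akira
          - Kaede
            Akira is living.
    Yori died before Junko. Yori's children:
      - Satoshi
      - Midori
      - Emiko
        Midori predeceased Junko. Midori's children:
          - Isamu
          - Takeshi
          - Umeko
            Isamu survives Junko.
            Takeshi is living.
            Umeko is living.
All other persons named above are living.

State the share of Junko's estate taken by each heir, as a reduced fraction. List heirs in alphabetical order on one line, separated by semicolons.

Akira 1/20; Emiko 1/8; Isamu 1/20; Kaede 1/20; Mariko 1/8; Sachiko 1/4; Satoshi 1/8; Takeshi 1/20; Umeko 1/20; Yoshiko 1/8

There is no surviving spouse, so the entire estate passes to Junko's descendants per capita at each generation.
At generation 1 (Reiko, Sachiko, Haruki, Yori) there are 4 shares of (1)/4 = 1/4 each.
Living: Sachiko — each takes 1/4.
Deceased: Reiko, Haruki, and Yori. Their combined 3/4 is pooled and carried to generation 2.
At generation 2 (Yoshiko, Mariko, Daichi, Satoshi, Midori, Emiko) there are 6 shares of (3/4)/6 = 1/8 each.
Living: Yoshiko, Mariko, Satoshi, and Emiko — each takes 1/8.
Deceased: Daichi and Midori. Their combined 1/4 is pooled and carried to generation 3.
At generation 3 (Akira, Kaede, Isamu, Takeshi, Umeko) there are 5 shares of (1/4)/5 = 1/20 each.
Living: Akira, Kaede, Isamu, Takeshi, and Umeko — each takes 1/20.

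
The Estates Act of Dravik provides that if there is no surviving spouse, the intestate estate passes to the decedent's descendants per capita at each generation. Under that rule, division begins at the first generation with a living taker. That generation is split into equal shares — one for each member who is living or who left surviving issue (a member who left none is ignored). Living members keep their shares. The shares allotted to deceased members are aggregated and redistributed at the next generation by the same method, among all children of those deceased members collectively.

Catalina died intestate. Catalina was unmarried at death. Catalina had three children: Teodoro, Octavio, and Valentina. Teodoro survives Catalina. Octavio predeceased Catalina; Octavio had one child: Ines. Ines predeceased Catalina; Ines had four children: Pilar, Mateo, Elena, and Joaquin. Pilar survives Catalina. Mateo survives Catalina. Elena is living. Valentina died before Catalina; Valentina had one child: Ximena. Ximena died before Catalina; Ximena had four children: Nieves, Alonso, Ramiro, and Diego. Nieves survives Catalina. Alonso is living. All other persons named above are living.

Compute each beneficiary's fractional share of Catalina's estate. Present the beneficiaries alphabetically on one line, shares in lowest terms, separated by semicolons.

Alonso 1/12; Diego 1/12; Elena 1/12; Joaquin 1/12; Mateo 1/12; Nieves 1/12; Pilar 1/12; Ramiro 1/12; Teodoro 1/3

There is no surviving spouse, so the entire estate passes to Catalina's descendants per capita at each generation.
At generation 1 (Teodoro, Octavio, Valentina) there are 3 shares of (1)/3 = 1/3 each.
Living: Teodoro — each takes 1/3.
Deceased: Octavio and Valentina. Their combined 2/3 is pooled and carried to generation 2.
At generation 2 (Ines, Ximena) there are 2 shares of (2/3)/2 = 1/3 each.
Deceased: Ines and Ximena. Their combined 2/3 is pooled and carried to generation 3.
At generation 3 (Pilar, Mateo, Elena, Joaquin, Nieves, Alonso, Ramiro, Diego) there are 8 shares of (2/3)/8 = 1/12 each.
Living: Pilar, Mateo, Elena, Joaquin, Nieves, Alonso, Ramiro, and Diego — each takes 1/12.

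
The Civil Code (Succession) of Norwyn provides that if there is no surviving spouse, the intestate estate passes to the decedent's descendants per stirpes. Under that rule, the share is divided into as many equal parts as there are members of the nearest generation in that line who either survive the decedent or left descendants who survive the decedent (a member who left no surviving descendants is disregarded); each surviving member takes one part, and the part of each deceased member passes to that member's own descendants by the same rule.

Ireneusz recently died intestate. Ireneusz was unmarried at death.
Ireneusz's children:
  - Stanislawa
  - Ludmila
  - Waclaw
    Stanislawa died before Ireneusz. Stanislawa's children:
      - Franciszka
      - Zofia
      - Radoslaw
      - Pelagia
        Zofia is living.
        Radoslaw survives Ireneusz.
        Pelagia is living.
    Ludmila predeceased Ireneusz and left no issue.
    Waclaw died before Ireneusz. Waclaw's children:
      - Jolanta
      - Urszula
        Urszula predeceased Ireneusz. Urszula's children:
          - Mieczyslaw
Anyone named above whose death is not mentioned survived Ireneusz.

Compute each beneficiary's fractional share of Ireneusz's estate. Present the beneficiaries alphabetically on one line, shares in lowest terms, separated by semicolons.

There is no surviving spouse, so the entire estate passes to Ireneusz's descendants per stirpes.
Ludmila left no surviving issue, so that branch lapses and is disregarded.
The estate is divided into 2 equal shares of 1/2 among Stanislawa, Waclaw.
Stanislawa predeceased; the 1/2 allotted to Stanislawa's branch passes to Stanislawa's issue by representation.
The 1/2 is divided into 4 equal shares of 1/8 among Franciszka, Zofia, Radoslaw, Pelagia.
Franciszka is living and takes 1/8.
Zofia is living and takes 1/8.
Radoslaw is living and takes 1/8.
Pelagia is living and takes 1/8.
Waclaw predeceased; the 1/2 allotted to Waclaw's branch passes to Waclaw's issue by representation.
The 1/2 is divided into 2 equal shares of 1/4 among Jolanta, Urszula.
Jolanta is living and takes 1/4.
Urszula predeceased; the 1/4 allotted to Urszula's branch passes to Urszula's issue by representation.
Mieczyslaw is the sole taker at this level and receives the full 1/4.

Franciszka 1/8; Jolanta 1/4; Mieczyslaw 1/4; Pelagia 1/8; Radoslaw 1/8; Zofia 1/8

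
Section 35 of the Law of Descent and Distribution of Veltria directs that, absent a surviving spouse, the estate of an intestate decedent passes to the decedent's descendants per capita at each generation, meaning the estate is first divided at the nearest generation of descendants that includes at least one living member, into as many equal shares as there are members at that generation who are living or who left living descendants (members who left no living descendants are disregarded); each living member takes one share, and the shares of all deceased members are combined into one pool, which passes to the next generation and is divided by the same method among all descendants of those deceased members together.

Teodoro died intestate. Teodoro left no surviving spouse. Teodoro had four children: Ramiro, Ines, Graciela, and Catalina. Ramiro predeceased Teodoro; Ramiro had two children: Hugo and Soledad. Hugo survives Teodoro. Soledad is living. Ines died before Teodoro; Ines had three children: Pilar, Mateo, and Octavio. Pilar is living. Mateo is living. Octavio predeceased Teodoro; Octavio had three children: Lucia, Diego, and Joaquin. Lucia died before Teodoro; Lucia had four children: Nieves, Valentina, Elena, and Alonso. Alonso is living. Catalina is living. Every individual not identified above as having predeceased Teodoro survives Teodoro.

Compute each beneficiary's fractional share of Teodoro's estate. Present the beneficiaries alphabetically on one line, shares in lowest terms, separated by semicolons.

There is no surviving spouse, so the entire estate passes to Teodoro's descendants per capita at each generation.
At generation 1 (Ramiro, Ines, Graciela, Catalina) there are 4 shares of (1)/4 = 1/4 each.
Living: Graciela and Catalina — each takes 1/4.
Deceased: Ramiro and Ines. Their combined 1/2 is pooled and carried to generation 2.
At generation 2 (Hugo, Soledad, Pilar, Mateo, Octavio) there are 5 shares of (1/2)/5 = 1/10 each.
Living: Hugo, Soledad, Pilar, and Mateo — each takes 1/10.
Deceased: Octavio. That 1/10 share is carried to generation 3.
At generation 3 (Lucia, Diego, Joaquin) there are 3 shares of (1/10)/3 = 1/30 each.
Living: Diego and Joaquin — each takes 1/30.
Deceased: Lucia. That 1/30 share is carried to generation 4.
At generation 4 (Nieves, Valentina, Elena, Alonso) there are 4 shares of (1/30)/4 = 1/120 each.
Living: Nieves, Valentina, Elena, and Alonso — each takes 1/120.

Alonso 1/120; Catalina 1/4; Diego 1/30; Elena 1/120; Graciela 1/4; Hugo 1/10; Joaquin 1/30; Mateo 1/10; Nieves 1/120; Pilar 1/10; Soledad 1/10; Valentina 1/120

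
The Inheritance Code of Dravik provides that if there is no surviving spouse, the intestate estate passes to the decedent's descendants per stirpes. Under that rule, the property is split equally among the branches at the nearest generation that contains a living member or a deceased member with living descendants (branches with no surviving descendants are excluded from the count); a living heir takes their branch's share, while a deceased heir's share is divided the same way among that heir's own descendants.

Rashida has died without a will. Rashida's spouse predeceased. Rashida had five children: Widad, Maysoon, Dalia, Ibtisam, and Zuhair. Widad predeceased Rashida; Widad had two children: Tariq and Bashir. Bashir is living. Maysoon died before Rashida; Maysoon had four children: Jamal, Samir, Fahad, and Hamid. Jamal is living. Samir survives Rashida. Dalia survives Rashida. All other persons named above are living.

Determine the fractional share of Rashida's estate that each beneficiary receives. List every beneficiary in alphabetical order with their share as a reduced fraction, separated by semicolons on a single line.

There is no surviving spouse, so the entire estate passes to Rashida's descendants per stirpes.
The estate is divided into 5 equal shares of 1/5 among Widad, Maysoon, Dalia, Ibtisam, Zuhair.
Widad predeceased; the 1/5 allotted to Widad's branch passes to Widad's issue by representation.
The 1/5 is divided into 2 equal shares of 1/10 among Tariq, Bashir.
Tariq is living and takes 1/10.
Bashir is living and takes 1/10.
Maysoon predeceased; the 1/5 allotted to Maysoon's branch passes to Maysoon's issue by representation.
The 1/5 is divided into 4 equal shares of 1/20 among Jamal, Samir, Fahad, Hamid.
Jamal is living and takes 1/20.
Samir is living and takes 1/20.
Fahad is living and takes 1/20.
Hamid is living and takes 1/20.
Dalia is living and takes 1/5.
Ibtisam is living and takes 1/5.
Zuhair is living and takes 1/5.

Bashir 1/10; Dalia 1/5; Fahad 1/20; Hamid 1/20; Ibtisam 1/5; Jamal 1/20; Samir 1/20; Tariq 1/10; Zuhair 1/5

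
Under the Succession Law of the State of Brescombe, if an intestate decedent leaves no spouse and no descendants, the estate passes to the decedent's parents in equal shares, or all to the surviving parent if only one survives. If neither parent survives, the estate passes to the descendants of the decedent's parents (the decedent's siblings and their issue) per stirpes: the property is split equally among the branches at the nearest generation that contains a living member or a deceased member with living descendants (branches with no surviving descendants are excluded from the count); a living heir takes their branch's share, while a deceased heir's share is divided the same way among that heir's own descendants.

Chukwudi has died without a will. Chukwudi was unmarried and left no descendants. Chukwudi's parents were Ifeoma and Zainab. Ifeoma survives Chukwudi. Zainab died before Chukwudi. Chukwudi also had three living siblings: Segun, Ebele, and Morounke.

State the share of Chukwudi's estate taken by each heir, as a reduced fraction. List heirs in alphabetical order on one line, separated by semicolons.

Only one parent, Ifeoma, survives, so Ifeoma takes the entire estate. The siblings take nothing because a surviving parent has priority.

Ifeoma 1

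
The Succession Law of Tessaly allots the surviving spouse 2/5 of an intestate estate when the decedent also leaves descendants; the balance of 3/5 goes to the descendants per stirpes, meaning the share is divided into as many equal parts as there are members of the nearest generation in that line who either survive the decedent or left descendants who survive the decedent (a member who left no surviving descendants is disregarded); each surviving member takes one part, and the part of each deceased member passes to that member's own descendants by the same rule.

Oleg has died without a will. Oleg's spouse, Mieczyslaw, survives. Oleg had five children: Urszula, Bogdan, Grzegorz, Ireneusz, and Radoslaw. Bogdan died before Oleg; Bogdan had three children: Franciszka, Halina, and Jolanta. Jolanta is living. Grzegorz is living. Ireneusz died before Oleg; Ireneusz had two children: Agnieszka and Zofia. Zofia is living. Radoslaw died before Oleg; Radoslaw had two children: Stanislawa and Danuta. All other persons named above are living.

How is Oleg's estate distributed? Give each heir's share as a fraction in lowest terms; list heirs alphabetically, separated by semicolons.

Agnieszka 3/50; Danuta 3/50; Franciszka 1/25; Grzegorz 3/25; Halina 1/25; Jolanta 1/25; Mieczyslaw 2/5; Stanislawa 3/50; Urszula 3/25; Zofia 3/50

Mieczyslaw, as surviving spouse, takes 2/5.
The remaining 3/5 passes to Oleg's descendants per stirpes.
The 3/5 is divided into 5 equal shares of 3/25 among Urszula, Bogdan, Grzegorz, Ireneusz, Radoslaw.
Urszula is living and takes 3/25.
Bogdan predeceased; the 3/25 allotted to Bogdan's branch passes to Bogdan's issue by representation.
The 3/25 is divided into 3 equal shares of 1/25 among Franciszka, Halina, Jolanta.
Franciszka is living and takes 1/25.
Halina is living and takes 1/25.
Jolanta is living and takes 1/25.
Grzegorz is living and takes 3/25.
Ireneusz predeceased; the 3/25 allotted to Ireneusz's branch passes to Ireneusz's issue by representation.
The 3/25 is divided into 2 equal shares of 3/50 among Agnieszka, Zofia.
Agnieszka is living and takes 3/50.
Zofia is living and takes 3/50.
Radoslaw predeceased; the 3/25 allotted to Radoslaw's branch passes to Radoslaw's issue by representation.
The 3/25 is divided into 2 equal shares of 3/50 among Stanislawa, Danuta.
Stanislawa is living and takes 3/50.
Danuta is living and takes 3/50.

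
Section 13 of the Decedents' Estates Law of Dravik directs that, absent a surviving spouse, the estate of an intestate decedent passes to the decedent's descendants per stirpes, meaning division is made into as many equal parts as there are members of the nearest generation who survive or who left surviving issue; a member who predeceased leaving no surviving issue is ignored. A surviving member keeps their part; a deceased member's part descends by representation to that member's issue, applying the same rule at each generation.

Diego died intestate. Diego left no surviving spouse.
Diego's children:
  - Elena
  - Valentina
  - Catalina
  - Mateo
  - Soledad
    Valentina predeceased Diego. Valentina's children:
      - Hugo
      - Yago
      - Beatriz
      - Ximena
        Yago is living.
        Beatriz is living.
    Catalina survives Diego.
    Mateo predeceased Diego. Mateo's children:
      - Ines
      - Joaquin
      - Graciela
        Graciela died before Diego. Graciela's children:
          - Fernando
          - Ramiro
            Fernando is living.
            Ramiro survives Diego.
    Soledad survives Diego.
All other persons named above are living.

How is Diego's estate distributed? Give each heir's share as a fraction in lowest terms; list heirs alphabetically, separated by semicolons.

There is no surviving spouse, so the entire estate passes to Diego's descendants per stirpes.
The estate is divided into 5 equal shares of 1/5 among Elena, Valentina, Catalina, Mateo, Soledad.
Elena is living and takes 1/5.
Valentina predeceased; the 1/5 allotted to Valentina's branch passes to Valentina's issue by representation.
The 1/5 is divided into 4 equal shares of 1/20 among Hugo, Yago, Beatriz, Ximena.
Hugo is living and takes 1/20.
Yago is living and takes 1/20.
Beatriz is living and takes 1/20.
Ximena is living and takes 1/20.
Catalina is living and takes 1/5.
Mateo predeceased; the 1/5 allotted to Mateo's branch passes to Mateo's issue by representation.
The 1/5 is divided into 3 equal shares of 1/15 among Ines, Joaquin, Graciela.
Ines is living and takes 1/15.
Joaquin is living and takes 1/15.
Graciela predeceased; the 1/15 allotted to Graciela's branch passes to Graciela's issue by representation.
The 1/15 is divided into 2 equal shares of 1/30 among Fernando, Ramiro.
Fernando is living and takes 1/30.
Ramiro is living and takes 1/30.
Soledad is living and takes 1/5.

Beatriz 1/20; Catalina 1/5; Elena 1/5; Fernando 1/30; Hugo 1/20; Ines 1/15; Joaquin 1/15; Ramiro 1/30; Soledad 1/5; Ximena 1/20; Yago 1/20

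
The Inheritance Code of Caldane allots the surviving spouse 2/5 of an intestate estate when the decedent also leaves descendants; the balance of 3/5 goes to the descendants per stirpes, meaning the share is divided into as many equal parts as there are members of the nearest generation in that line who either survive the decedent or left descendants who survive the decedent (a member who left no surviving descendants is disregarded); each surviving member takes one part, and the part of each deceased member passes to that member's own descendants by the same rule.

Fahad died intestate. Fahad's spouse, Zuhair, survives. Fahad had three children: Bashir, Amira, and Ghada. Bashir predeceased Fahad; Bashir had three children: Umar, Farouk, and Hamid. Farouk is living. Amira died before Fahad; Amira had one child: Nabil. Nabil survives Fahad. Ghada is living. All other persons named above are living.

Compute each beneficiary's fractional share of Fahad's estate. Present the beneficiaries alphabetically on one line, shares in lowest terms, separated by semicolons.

Farouk 1/15; Ghada 1/5; Hamid 1/15; Nabil 1/5; Umar 1/15; Zuhair 2/5

Zuhair, as surviving spouse, takes 2/5.
The remaining 3/5 passes to Fahad's descendants per stirpes.
The 3/5 is divided into 3 equal shares of 1/5 among Bashir, Amira, Ghada.
Bashir predeceased; the 1/5 allotted to Bashir's branch passes to Bashir's issue by representation.
The 1/5 is divided into 3 equal shares of 1/15 among Umar, Farouk, Hamid.
Umar is living and takes 1/15.
Farouk is living and takes 1/15.
Hamid is living and takes 1/15.
Amira predeceased; the 1/5 allotted to Amira's branch passes to Amira's issue by representation.
Nabil is the sole taker at this level and receives the full 1/5.
Ghada is living and takes 1/5.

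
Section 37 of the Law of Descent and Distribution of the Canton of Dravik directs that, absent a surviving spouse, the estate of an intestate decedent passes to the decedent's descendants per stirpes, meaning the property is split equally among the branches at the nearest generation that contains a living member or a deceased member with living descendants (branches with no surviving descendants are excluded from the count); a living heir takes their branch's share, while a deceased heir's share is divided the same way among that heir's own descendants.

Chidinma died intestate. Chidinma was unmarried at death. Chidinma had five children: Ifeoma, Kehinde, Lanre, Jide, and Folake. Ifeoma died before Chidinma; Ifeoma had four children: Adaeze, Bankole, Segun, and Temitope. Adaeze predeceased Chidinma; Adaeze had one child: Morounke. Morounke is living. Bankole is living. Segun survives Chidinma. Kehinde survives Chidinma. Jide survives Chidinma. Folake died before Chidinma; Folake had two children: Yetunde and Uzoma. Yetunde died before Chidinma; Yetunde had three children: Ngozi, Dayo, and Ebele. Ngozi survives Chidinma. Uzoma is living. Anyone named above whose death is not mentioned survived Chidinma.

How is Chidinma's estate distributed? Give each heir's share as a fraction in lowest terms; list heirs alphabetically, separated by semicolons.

There is no surviving spouse, so the entire estate passes to Chidinma's descendants per stirpes.
The estate is divided into 5 equal shares of 1/5 among Ifeoma, Kehinde, Lanre, Jide, Folake.
Ifeoma predeceased; the 1/5 allotted to Ifeoma's branch passes to Ifeoma's issue by representation.
The 1/5 is divided into 4 equal shares of 1/20 among Adaeze, Bankole, Segun, Temitope.
Adaeze predeceased; the 1/20 allotted to Adaeze's branch passes to Adaeze's issue by representation.
Morounke is the sole taker at this level and receives the full 1/20.
Bankole is living and takes 1/20.
Segun is living and takes 1/20.
Temitope is living and takes 1/20.
Kehinde is living and takes 1/5.
Lanre is living and takes 1/5.
Jide is living and takes 1/5.
Folake predeceased; the 1/5 allotted to Folake's branch passes to Folake's issue by representation.
The 1/5 is divided into 2 equal shares of 1/10 among Yetunde, Uzoma.
Yetunde predeceased; the 1/10 allotted to Yetunde's branch passes to Yetunde's issue by representation.
The 1/10 is divided into 3 equal shares of 1/30 among Ngozi, Dayo, Ebele.
Ngozi is living and takes 1/30.
Dayo is living and takes 1/30.
Ebele is living and takes 1/30.
Uzoma is living and takes 1/10.

Bankole 1/20; Dayo 1/30; Ebele 1/30; Jide 1/5; Kehinde 1/5; Lanre 1/5; Morounke 1/20; Ngozi 1/30; Segun 1/20; Temitope 1/20; Uzoma 1/10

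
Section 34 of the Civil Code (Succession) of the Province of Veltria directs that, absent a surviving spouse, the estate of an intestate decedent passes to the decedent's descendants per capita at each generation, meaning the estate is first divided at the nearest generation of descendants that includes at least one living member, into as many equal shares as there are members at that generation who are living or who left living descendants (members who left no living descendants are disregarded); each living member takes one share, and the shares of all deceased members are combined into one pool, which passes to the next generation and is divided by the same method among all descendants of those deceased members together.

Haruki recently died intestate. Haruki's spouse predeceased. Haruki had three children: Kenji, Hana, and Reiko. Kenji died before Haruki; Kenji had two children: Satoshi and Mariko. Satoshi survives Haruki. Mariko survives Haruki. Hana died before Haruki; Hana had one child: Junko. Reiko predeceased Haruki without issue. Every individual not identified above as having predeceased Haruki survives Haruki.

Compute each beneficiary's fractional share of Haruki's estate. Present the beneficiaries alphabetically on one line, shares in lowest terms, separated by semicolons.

Junko 1/3; Mariko 1/3; Satoshi 1/3

There is no surviving spouse, so the entire estate passes to Haruki's descendants per capita at each generation.
No one at generation 1 (Kenji, Hana) is living; moving to the next generation.
At generation 2 (Satoshi, Mariko, Junko) there are 3 shares of (1)/3 = 1/3 each.
Living: Satoshi, Mariko, and Junko — each takes 1/3.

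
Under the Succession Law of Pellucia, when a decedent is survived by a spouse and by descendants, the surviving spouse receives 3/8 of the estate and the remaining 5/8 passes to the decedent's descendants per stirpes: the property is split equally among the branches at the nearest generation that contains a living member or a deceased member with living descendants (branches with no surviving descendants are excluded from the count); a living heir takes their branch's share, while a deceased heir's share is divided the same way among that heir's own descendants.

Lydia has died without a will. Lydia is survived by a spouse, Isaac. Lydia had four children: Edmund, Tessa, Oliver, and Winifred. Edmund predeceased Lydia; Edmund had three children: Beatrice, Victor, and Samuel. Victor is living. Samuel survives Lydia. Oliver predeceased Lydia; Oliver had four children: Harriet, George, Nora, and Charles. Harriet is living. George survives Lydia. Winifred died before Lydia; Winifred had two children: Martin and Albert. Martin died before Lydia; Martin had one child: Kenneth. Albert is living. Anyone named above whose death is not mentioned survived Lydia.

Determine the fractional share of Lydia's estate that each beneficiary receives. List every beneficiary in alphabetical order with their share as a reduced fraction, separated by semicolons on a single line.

Albert 5/64; Beatrice 5/96; Charles 5/128; George 5/128; Harriet 5/128; Isaac 3/8; Kenneth 5/64; Nora 5/128; Samuel 5/96; Tessa 5/32; Victor 5/96

Isaac, as surviving spouse, takes 3/8.
The remaining 5/8 passes to Lydia's descendants per stirpes.
The 5/8 is divided into 4 equal shares of 5/32 among Edmund, Tessa, Oliver, Winifred.
Edmund predeceased; the 5/32 allotted to Edmund's branch passes to Edmund's issue by representation.
The 5/32 is divided into 3 equal shares of 5/96 among Beatrice, Victor, Samuel.
Beatrice is living and takes 5/96.
Victor is living and takes 5/96.
Samuel is living and takes 5/96.
Tessa is living and takes 5/32.
Oliver predeceased; the 5/32 allotted to Oliver's branch passes to Oliver's issue by representation.
The 5/32 is divided into 4 equal shares of 5/128 among Harriet, George, Nora, Charles.
Harriet is living and takes 5/128.
George is living and takes 5/128.
Nora is living and takes 5/128.
Charles is living and takes 5/128.
Winifred predeceased; the 5/32 allotted to Winifred's branch passes to Winifred's issue by representation.
The 5/32 is divided into 2 equal shares of 5/64 among Martin, Albert.
Martin predeceased; the 5/64 allotted to Martin's branch passes to Martin's issue by representation.
Kenneth is the sole taker at this level and receives the full 5/64.
Albert is living and takes 5/64.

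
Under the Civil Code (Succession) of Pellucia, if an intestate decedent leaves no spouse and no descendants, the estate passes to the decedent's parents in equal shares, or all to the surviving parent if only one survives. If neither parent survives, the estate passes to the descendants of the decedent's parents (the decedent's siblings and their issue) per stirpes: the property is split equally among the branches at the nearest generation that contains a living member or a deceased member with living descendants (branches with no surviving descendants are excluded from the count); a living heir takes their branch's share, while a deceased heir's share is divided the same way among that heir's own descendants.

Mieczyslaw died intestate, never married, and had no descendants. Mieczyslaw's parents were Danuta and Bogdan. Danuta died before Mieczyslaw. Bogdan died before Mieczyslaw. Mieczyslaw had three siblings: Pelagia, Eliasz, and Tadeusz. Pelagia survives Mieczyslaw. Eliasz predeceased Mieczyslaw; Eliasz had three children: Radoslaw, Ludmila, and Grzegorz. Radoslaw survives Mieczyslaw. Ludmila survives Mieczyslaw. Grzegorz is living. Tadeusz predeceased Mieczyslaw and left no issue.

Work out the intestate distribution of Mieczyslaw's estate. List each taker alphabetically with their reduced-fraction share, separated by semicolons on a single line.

Neither parent survives and there are no descendants, so the estate passes to Mieczyslaw's siblings and their issue per stirpes.
Tadeusz left no surviving issue, so that branch lapses and is disregarded.
The estate is divided into 2 equal shares of 1/2 among Pelagia, Eliasz.
Pelagia is living and takes 1/2.
Eliasz predeceased; the 1/2 allotted to Eliasz's branch passes to Eliasz's issue by representation.
The 1/2 is divided into 3 equal shares of 1/6 among Radoslaw, Ludmila, Grzegorz.
Radoslaw is living and takes 1/6.
Ludmila is living and takes 1/6.
Grzegorz is living and takes 1/6.

Grzegorz 1/6; Ludmila 1/6; Pelagia 1/2; Radoslaw 1/6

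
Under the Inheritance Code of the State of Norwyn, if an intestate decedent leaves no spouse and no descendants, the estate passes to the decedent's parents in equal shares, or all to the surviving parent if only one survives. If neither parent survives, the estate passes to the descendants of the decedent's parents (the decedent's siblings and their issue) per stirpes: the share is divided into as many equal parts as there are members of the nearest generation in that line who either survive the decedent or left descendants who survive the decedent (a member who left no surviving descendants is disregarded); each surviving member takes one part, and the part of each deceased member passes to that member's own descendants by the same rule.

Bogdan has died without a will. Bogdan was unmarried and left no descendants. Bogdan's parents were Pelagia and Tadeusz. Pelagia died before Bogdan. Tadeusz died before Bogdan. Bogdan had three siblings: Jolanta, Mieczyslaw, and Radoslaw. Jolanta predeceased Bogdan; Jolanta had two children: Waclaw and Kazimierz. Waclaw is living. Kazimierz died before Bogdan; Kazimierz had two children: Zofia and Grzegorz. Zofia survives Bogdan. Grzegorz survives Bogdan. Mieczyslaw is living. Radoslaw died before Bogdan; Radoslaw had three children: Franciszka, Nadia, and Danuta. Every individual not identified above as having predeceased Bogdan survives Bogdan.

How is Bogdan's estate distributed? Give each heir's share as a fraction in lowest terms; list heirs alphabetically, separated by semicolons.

Danuta 1/9; Franciszka 1/9; Grzegorz 1/12; Mieczyslaw 1/3; Nadia 1/9; Waclaw 1/6; Zofia 1/12

Neither parent survives and there are no descendants, so the estate passes to Bogdan's siblings and their issue per stirpes.
The estate is divided into 3 equal shares of 1/3 among Jolanta, Mieczyslaw, Radoslaw.
Jolanta predeceased; the 1/3 allotted to Jolanta's branch passes to Jolanta's issue by representation.
The 1/3 is divided into 2 equal shares of 1/6 among Waclaw, Kazimierz.
Waclaw is living and takes 1/6.
Kazimierz predeceased; the 1/6 allotted to Kazimierz's branch passes to Kazimierz's issue by representation.
The 1/6 is divided into 2 equal shares of 1/12 among Zofia, Grzegorz.
Zofia is living and takes 1/12.
Grzegorz is living and takes 1/12.
Mieczyslaw is living and takes 1/3.
Radoslaw predeceased; the 1/3 allotted to Radoslaw's branch passes to Radoslaw's issue by representation.
The 1/3 is divided into 3 equal shares of 1/9 among Franciszka, Nadia, Danuta.
Franciszka is living and takes 1/9.
Nadia is living and takes 1/9.
Danuta is living and takes 1/9.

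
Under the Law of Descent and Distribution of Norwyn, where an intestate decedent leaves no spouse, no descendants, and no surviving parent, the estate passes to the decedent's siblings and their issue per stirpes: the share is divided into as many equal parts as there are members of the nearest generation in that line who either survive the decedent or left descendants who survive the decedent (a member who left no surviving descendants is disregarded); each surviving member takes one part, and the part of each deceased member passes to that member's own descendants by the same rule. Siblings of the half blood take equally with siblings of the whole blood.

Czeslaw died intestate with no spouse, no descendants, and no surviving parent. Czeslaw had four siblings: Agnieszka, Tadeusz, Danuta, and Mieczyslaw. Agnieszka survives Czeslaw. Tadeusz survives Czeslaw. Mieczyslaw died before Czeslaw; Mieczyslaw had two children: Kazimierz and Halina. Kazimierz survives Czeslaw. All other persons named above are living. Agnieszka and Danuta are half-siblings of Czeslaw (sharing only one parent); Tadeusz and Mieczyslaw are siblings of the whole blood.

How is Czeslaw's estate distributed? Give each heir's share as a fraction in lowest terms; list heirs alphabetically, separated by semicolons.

Agnieszka 1/4; Danuta 1/4; Halina 1/8; Kazimierz 1/8; Tadeusz 1/4

No spouse, descendants, or parent survives, so the estate passes to Czeslaw's siblings per stirpes.
Half-blood and whole-blood siblings take equally under the stated rule.
The estate is divided into 4 equal shares of 1/4 among Agnieszka, Tadeusz, Danuta, Mieczyslaw.
Agnieszka is living and takes 1/4.
Tadeusz is living and takes 1/4.
Danuta is living and takes 1/4.
Mieczyslaw predeceased; the 1/4 allotted to Mieczyslaw's branch passes to Mieczyslaw's issue by representation.
The 1/4 is divided into 2 equal shares of 1/8 among Kazimierz, Halina.
Kazimierz is living and takes 1/8.
Halina is living and takes 1/8.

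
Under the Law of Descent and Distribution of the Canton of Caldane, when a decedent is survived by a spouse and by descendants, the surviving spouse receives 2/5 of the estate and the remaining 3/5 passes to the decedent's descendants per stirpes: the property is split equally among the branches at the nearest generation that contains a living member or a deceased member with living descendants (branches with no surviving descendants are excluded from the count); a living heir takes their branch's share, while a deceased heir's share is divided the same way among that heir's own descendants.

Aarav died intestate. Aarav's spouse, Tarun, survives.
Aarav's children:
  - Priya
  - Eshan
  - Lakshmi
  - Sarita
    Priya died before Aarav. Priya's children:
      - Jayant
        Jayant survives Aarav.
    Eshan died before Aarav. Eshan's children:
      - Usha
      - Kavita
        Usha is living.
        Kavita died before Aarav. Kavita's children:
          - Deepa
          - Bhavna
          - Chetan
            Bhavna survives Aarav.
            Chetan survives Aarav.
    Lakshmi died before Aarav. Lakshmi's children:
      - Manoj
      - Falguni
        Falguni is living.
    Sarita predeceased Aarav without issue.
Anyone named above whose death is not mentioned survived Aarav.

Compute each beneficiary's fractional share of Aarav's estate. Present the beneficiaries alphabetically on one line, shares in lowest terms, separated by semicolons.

Tarun, as surviving spouse, takes 2/5.
The remaining 3/5 passes to Aarav's descendants per stirpes.
Sarita left no surviving issue, so that branch lapses and is disregarded.
The 3/5 is divided into 3 equal shares of 1/5 among Priya, Eshan, Lakshmi.
Priya predeceased; the 1/5 allotted to Priya's branch passes to Priya's issue by representation.
Jayant is the sole taker at this level and receives the full 1/5.
Eshan predeceased; the 1/5 allotted to Eshan's branch passes to Eshan's issue by representation.
The 1/5 is divided into 2 equal shares of 1/10 among Usha, Kavita.
Usha is living and takes 1/10.
Kavita predeceased; the 1/10 allotted to Kavita's branch passes to Kavita's issue by representation.
The 1/10 is divided into 3 equal shares of 1/30 among Deepa, Bhavna, Chetan.
Deepa is living and takes 1/30.
Bhavna is living and takes 1/30.
Chetan is living and takes 1/30.
Lakshmi predeceased; the 1/5 allotted to Lakshmi's branch passes to Lakshmi's issue by representation.
The 1/5 is divided into 2 equal shares of 1/10 among Manoj, Falguni.
Manoj is living and takes 1/10.
Falguni is living and takes 1/10.

Bhavna 1/30; Chetan 1/30; Deepa 1/30; Falguni 1/10; Jayant 1/5; Manoj 1/10; Tarun 2/5; Usha 1/10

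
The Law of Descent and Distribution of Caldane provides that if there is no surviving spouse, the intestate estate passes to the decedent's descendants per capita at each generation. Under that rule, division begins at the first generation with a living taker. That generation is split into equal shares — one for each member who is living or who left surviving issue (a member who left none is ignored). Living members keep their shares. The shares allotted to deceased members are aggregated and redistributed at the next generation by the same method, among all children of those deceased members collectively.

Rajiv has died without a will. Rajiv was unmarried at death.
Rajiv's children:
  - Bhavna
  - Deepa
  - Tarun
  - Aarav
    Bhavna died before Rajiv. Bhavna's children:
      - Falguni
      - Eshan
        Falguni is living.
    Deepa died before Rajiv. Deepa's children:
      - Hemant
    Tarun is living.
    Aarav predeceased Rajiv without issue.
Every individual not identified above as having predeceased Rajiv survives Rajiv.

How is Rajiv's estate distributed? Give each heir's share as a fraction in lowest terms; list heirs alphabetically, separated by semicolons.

There is no surviving spouse, so the entire estate passes to Rajiv's descendants per capita at each generation.
At generation 1 (Bhavna, Deepa, Tarun) there are 3 shares of (1)/3 = 1/3 each.
Living: Tarun — each takes 1/3.
Deceased: Bhavna and Deepa. Their combined 2/3 is pooled and carried to generation 2.
At generation 2 (Falguni, Eshan, Hemant) there are 3 shares of (2/3)/3 = 2/9 each.
Living: Falguni, Eshan, and Hemant — each takes 2/9.

Eshan 2/9; Falguni 2/9; Hemant 2/9; Tarun 1/3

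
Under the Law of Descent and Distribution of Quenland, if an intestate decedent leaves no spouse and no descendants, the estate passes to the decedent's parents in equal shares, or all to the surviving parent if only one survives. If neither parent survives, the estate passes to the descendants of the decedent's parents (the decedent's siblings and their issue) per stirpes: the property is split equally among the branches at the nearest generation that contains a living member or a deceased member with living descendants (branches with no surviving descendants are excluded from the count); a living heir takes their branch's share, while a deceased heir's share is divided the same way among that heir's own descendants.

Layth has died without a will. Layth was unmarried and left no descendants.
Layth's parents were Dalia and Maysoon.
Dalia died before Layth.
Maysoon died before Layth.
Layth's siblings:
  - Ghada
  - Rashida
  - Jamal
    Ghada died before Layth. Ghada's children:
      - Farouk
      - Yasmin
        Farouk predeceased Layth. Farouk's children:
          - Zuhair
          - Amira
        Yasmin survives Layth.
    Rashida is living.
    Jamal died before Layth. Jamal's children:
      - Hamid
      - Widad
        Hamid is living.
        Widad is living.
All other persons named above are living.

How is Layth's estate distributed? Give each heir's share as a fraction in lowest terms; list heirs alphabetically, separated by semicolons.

Neither parent survives and there are no descendants, so the estate passes to Layth's siblings and their issue per stirpes.
The estate is divided into 3 equal shares of 1/3 among Ghada, Rashida, Jamal.
Ghada predeceased; the 1/3 allotted to Ghada's branch passes to Ghada's issue by representation.
The 1/3 is divided into 2 equal shares of 1/6 among Farouk, Yasmin.
Farouk predeceased; the 1/6 allotted to Farouk's branch passes to Farouk's issue by representation.
The 1/6 is divided into 2 equal shares of 1/12 among Zuhair, Amira.
Zuhair is living and takes 1/12.
Amira is living and takes 1/12.
Yasmin is living and takes 1/6.
Rashida is living and takes 1/3.
Jamal predeceased; the 1/3 allotted to Jamal's branch passes to Jamal's issue by representation.
The 1/3 is divided into 2 equal shares of 1/6 among Hamid, Widad.
Hamid is living and takes 1/6.
Widad is living and takes 1/6.

Amira 1/12; Hamid 1/6; Rashida 1/3; Widad 1/6; Yasmin 1/6; Zuhair 1/12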